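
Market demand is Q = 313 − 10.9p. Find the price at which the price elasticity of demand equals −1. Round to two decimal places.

For linear demand Q = a − bp, E = −bp/(a − bp). |E| = 1 ⇒ bp = a − bp ⇒ p = a/(2b).
p = 313/(2·10.9) ≈ 14.36.

14.36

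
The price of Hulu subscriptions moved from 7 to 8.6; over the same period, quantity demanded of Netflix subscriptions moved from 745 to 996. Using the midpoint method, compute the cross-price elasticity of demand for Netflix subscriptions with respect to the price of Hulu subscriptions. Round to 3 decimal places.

%ΔQ_x = (996 − 745)/[(745+996)/2] = 251/870.5 ≈ 0.2883.
%ΔP_y = (8.6 − 7)/[(7+8.6)/2] ≈ 0.2051.
E_xy = 0.2883/0.2051 ≈ 1.406.
E_xy > 0, so Netflix subscriptions and Hulu subscriptions are substitutes.

1.406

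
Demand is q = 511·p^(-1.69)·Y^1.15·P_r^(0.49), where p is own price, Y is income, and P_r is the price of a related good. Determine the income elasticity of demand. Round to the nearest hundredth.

1.15

For a Cobb–Douglas (constant-elasticity) form q = A·Y^α·…, the elasticity with respect to Y equals the exponent α at every point.
Here the exponent on Y is 1.15, so the income elasticity of demand is 1.15.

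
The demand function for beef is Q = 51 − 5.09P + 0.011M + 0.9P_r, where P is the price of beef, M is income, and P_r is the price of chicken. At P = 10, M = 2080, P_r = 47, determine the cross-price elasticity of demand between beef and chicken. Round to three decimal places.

0.648

First evaluate Q: 51 − 5.09(10) + 0.011(2080) + 0.9(47) = 51 − 50.9 + 22.88 + 42.3 = 65.28.
∂Q/∂P_r = +0.9, so E_xy = 0.9·(47/65.28) ≈ 0.648.
E_xy > 0: the goods are substitutes.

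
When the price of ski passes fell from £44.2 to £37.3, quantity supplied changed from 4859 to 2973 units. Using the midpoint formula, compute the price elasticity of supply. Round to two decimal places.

%ΔQ = (2973 − 4859)/[(4859 + 2973)/2] = -1886/3916 ≈ -0.4816.
%Δp = (37.3 − 44.2)/[(44.2 + 37.3)/2] = -6.9/40.75 ≈ -0.1693.
Arc elasticity E = %ΔQ/%Δp ≈ -0.4816/-0.1693 ≈ 2.84.
|E| > 1: supply is elastic over this range.

2.84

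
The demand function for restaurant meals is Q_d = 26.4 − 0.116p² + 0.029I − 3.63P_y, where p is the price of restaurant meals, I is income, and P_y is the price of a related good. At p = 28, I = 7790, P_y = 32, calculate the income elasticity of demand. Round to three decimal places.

4.997

Substituting, Q_d = 26.4 − 0.116(28)² + 0.029(7790) − 3.63(32) = 26.4 − 90.944 + 225.91 − 116.16 = 45.206.
∂Q_d/∂I = +0.029, so E_I = 0.029·(7790/45.206) ≈ 4.997.
E_I > 1: normal good (luxury).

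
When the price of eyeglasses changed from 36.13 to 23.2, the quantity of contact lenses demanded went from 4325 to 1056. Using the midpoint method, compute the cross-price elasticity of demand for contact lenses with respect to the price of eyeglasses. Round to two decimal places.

2.79

%ΔQ_x = (1056 − 4325)/[(4325+1056)/2] = -3269/2690.5 ≈ -1.2150.
%ΔP_y = (23.2 − 36.13)/[(36.13+23.2)/2] ≈ -0.4359.
E_xy = -1.2150/-0.4359 ≈ 2.79.
E_xy > 0, so contact lenses and eyeglasses are substitutes.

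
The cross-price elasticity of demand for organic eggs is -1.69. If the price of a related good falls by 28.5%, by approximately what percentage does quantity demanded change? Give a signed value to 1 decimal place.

48.2

%ΔQ ≈ E × %ΔP_y = (-1.69) × (-28.5%) ≈ 48.2%.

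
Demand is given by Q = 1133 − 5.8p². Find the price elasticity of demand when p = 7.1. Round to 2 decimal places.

-0.70

At p = 7.1, Q = 840.622.
dQ/dp = −2·5.8·p = −82.36.
Point elasticity E = (dQ/dp)·(p/Q) = -82.36 × 7.1/840.622 ≈ -0.70.
|E| < 1, so demand is inelastic at this price.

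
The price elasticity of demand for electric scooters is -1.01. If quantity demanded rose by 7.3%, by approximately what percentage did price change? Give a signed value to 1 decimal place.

%ΔQ ≈ E × %ΔP ⇒ %ΔP = %ΔQ / E = (7.3%)/(-1.01) ≈ -7.2%.

-7.2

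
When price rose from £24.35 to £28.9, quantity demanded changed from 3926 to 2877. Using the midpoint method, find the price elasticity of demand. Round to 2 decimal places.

-1.80

%ΔQ = (2877 − 3926)/[(3926 + 2877)/2] = -1049/3401.5 ≈ -0.3084.
%Δp = (28.9 − 24.35)/[(24.35 + 28.9)/2] = 4.55/26.625 ≈ 0.1709.
Arc elasticity E = %ΔQ/%Δp ≈ -0.3084/0.1709 ≈ -1.80.
|E| > 1: demand is elastic over this range.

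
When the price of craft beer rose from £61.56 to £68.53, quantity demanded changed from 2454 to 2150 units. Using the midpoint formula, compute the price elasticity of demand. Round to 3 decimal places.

%ΔQ = (2150 − 2454)/[(2454 + 2150)/2] = -304/2302 ≈ -0.1321.
%Δp = (68.53 − 61.56)/[(61.56 + 68.53)/2] = 6.97/65.045 ≈ 0.1072.
Arc elasticity E = %ΔQ/%Δp ≈ -0.1321/0.1072 ≈ -1.232.
|E| > 1: demand is elastic over this range.

-1.232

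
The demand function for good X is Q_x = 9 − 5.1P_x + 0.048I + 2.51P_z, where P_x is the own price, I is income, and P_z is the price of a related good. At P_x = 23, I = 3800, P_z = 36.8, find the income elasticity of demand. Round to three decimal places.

Substituting, Q_x = 9 − 5.1(23) + 0.048(3800) + 2.51(36.8) = 9 − 117.3 + 182.4 + 92.368 = 166.468.
∂Q_x/∂I = +0.048, so E_I = 0.048·(3800/166.468) ≈ 1.096.
E_I > 1: normal good (luxury).

1.096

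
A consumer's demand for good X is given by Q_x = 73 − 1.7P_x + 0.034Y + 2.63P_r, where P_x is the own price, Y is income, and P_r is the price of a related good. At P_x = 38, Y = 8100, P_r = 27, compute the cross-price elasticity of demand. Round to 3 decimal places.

0.200

Evaluating quantity at (P_x, Y, P_r) gives Q_x = 73 − 1.7(38) + 0.034(8100) + 2.63(27) = 73 − 64.6 + 275.4 + 71.01 = 354.81.
∂Q_x/∂P_r = +2.63, so E_xy = 2.63·(27/354.81) ≈ 0.200.
E_xy > 0: the goods are substitutes.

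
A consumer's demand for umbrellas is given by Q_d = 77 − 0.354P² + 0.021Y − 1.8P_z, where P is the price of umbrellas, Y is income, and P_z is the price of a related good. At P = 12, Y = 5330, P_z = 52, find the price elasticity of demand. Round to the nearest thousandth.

-2.299

Q_d = 77 − 0.354(12)² + 0.021(5330) − 1.8(52) = 77 − 50.976 + 111.93 − 93.6 = 44.354.
∂Q_d/∂P = −2·0.354·P = -8.496, so E_p = -8.496·(12/44.354) ≈ -2.299.
|E_p| > 1: demand is elastic.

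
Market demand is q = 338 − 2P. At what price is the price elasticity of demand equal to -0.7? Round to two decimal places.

Set −bP/(a − bP) = −0.7 ⇒ bP = 0.7(a − bP) ⇒ bP(1+0.7) = 0.7·a.
P = 0.7·338/(2·1.7) ≈ 69.59.

69.59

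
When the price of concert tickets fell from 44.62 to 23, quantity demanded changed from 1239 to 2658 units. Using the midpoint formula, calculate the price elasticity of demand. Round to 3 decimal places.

%ΔQ = (2658 − 1239)/[(1239 + 2658)/2] = 1419/1948.5 ≈ 0.7283.
%Δp = (23 − 44.62)/[(44.62 + 23)/2] = -21.62/33.81 ≈ -0.6395.
Arc elasticity E = %ΔQ/%Δp ≈ 0.7283/-0.6395 ≈ -1.139.
|E| > 1: demand is elastic over this range.

-1.139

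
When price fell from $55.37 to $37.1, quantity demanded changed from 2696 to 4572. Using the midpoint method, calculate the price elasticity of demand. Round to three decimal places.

-1.306

%ΔQ = (4572 − 2696)/[(2696 + 4572)/2] = 1876/3634 ≈ 0.5162.
%Δp = (37.1 − 55.37)/[(55.37 + 37.1)/2] = -18.27/46.235 ≈ -0.3952.
Arc elasticity E = %ΔQ/%Δp ≈ 0.5162/-0.3952 ≈ -1.306.
|E| > 1: demand is elastic over this range.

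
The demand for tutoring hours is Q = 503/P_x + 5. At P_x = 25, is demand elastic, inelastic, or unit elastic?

inelastic

At P_x = 25, Q = 25.12.
dQ/dP_x = −503/P_x² = −0.8048.
Point elasticity E = (dQ/dP_x)·(P_x/Q) = -0.8048 × 25/25.12 ≈ -0.801.
|E| ≈ 0.801 < 1, so demand is inelastic.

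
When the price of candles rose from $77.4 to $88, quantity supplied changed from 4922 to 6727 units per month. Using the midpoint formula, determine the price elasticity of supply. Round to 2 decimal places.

%ΔQ = (6727 − 4922)/[(4922 + 6727)/2] = 1805/5824.5 ≈ 0.3099.
%ΔP = (88 − 77.4)/[(77.4 + 88)/2] = 10.6/82.7 ≈ 0.1282.
Arc elasticity E = %ΔQ/%ΔP ≈ 0.3099/0.1282 ≈ 2.42.
|E| > 1: supply is elastic over this range.

2.42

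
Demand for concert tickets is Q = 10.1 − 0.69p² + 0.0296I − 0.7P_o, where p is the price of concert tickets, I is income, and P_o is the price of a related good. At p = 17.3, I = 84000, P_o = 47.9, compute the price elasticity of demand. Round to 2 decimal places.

At the given point, Q = 10.1 − 0.69(17.3)² + 0.0296(84000) − 0.7(47.9) = 10.1 − 206.5101 + 2486.4 − 33.53 = 2256.4599.
∂Q/∂p = −2·0.69·p = -23.874, so E_p = -23.874·(17.3/2256.4599) ≈ -0.18.
|E_p| < 1: demand is inelastic.

-0.18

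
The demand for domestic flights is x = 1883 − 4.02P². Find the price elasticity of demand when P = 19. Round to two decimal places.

At P = 19, x = 431.78.
dx/dP = −2·4.02·P = −152.76.
Point elasticity E = (dx/dP)·(P/x) = -152.76 × 19/431.78 ≈ -6.72.
|E| > 1, so demand is elastic at this price.

-6.72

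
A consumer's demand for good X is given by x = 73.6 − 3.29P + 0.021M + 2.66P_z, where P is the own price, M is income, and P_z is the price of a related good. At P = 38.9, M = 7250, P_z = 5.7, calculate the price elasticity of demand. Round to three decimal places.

First evaluate x: 73.6 − 3.29(38.9) + 0.021(7250) + 2.66(5.7) = 73.6 − 127.981 + 152.25 + 15.162 = 113.031.
∂x/∂P = −3.29, so E_p = (−3.29)·(38.9/113.031) ≈ -1.132.
|E_p| > 1: demand is elastic.

-1.132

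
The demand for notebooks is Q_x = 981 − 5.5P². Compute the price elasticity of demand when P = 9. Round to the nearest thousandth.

At P = 9, Q_x = 535.5.
dQ_x/dP = −2·5.5·P = −99.
Point elasticity E = (dQ_x/dP)·(P/Q_x) = -99 × 9/535.5 ≈ -1.664.
|E| > 1, so demand is elastic at this price.

-1.664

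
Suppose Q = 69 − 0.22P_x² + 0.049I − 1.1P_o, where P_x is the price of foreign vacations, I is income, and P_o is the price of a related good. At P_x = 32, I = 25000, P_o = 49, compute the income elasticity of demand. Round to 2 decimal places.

1.21

Q = 69 − 0.22(32)² + 0.049(25000) − 1.1(49) = 69 − 225.28 + 1225 − 53.9 = 1014.82.
∂Q/∂I = +0.049, so E_I = 0.049·(25000/1014.82) ≈ 1.21.
E_I > 1: normal good (luxury).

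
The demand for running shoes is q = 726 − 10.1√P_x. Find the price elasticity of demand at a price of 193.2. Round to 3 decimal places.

At P_x = 193.2, q = 585.6136.
dq/dP_x = −10.1/(2√P_x) = −10.1/(2·13.8996).
Point elasticity E = (dq/dP_x)·(P_x/q) = -0.3633 × 193.2/585.6136 ≈ -0.120.
|E| < 1, so demand is inelastic at this price.

-0.120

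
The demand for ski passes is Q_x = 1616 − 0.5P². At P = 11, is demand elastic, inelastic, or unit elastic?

inelastic

At P = 11, Q_x = 1555.5.
dQ_x/dP = −2·0.5·P = −11.
Point elasticity E = (dQ_x/dP)·(P/Q_x) = -11 × 11/1555.5 ≈ -0.078.
|E| ≈ 0.078 < 1, so demand is inelastic.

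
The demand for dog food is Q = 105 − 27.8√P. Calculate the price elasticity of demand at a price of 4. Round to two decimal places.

-0.56

At P = 4, Q = 49.4.
dQ/dP = −27.8/(2√P) = −27.8/(2·2).
Point elasticity E = (dQ/dP)·(P/Q) = -6.95 × 4/49.4 ≈ -0.56.
|E| < 1, so demand is inelastic at this price.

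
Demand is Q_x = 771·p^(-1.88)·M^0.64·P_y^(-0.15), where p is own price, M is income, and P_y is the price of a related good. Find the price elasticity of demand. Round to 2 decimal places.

For a Cobb–Douglas (constant-elasticity) form Q_x = A·p^α·…, the elasticity with respect to p equals the exponent α at every point.
Here the exponent on p is -1.88, so the price elasticity of demand is -1.88.

-1.88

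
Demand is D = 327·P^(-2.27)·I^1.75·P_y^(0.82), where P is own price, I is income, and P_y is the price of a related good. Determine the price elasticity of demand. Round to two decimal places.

-2.27

For a Cobb–Douglas (constant-elasticity) form D = A·P^α·…, the elasticity with respect to P equals the exponent α at every point.
Here the exponent on P is -2.27, so the price elasticity of demand is -2.27.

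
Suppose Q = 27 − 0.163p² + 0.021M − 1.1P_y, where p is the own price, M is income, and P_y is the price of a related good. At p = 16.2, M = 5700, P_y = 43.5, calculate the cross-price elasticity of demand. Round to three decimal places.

-0.853

At the given point, Q = 27 − 0.163(16.2)² + 0.021(5700) − 1.1(43.5) = 27 − 42.7777 + 119.7 − 47.85 = 56.0723.
∂Q/∂P_y = −1.1, so E_xy = -1.1·(43.5/56.0723) ≈ -0.853.
E_xy < 0: the goods are complements.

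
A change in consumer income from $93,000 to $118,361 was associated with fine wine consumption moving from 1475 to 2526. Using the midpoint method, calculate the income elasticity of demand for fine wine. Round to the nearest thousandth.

2.189

%ΔQ = (2526 − 1475)/[(1475+2526)/2] = 1051/2000.5 ≈ 0.5254.
%ΔM = (118,361 − 93,000)/[(93,000+118,361)/2] = 25361/105680.5 ≈ 0.2400.
E_I = %ΔQ/%ΔM ≈ 2.189.
E_I > 1: normal good (luxury).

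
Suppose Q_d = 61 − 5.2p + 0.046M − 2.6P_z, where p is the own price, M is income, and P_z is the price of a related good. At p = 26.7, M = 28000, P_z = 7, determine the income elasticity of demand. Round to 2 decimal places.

First evaluate Q_d: 61 − 5.2(26.7) + 0.046(28000) − 2.6(7) = 61 − 138.84 + 1288 − 18.2 = 1191.96.
∂Q_d/∂M = +0.046, so E_I = 0.046·(28000/1191.96) ≈ 1.08.
E_I > 1: normal good (luxury).

1.08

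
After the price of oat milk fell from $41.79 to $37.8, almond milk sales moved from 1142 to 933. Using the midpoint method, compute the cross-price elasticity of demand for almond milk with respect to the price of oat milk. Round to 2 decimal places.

2.01

%ΔQ_x = (933 − 1142)/[(1142+933)/2] = -209/1037.5 ≈ -0.2014.
%ΔP_y = (37.8 − 41.79)/[(41.79+37.8)/2] ≈ -0.1003.
E_xy = -0.2014/-0.1003 ≈ 2.01.
E_xy > 0, so almond milk and oat milk are substitutes.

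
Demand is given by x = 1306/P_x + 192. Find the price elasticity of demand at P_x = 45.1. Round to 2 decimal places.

At P_x = 45.1, x = 220.9579.
dx/dP_x = −1306/P_x² = −0.6421.
Point elasticity E = (dx/dP_x)·(P_x/x) = -0.6421 × 45.1/220.9579 ≈ -0.13.
|E| < 1, so demand is inelastic at this price.

-0.13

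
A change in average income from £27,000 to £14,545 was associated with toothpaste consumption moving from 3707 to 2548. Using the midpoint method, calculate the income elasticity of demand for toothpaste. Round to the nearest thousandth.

%ΔQ = (2548 − 3707)/[(3707+2548)/2] = -1159/3127.5 ≈ -0.3706.
%ΔI = (14,545 − 27,000)/[(27,000+14,545)/2] = -12455/20772.5 ≈ -0.5996.
E_I = %ΔQ/%ΔI ≈ 0.618.
E_I ∈ (0,1): normal good (necessity).

0.618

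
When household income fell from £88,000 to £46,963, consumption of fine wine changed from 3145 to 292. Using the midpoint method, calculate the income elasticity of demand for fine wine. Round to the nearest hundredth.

2.73

%ΔQ = (292 − 3145)/[(3145+292)/2] = -2853/1718.5 ≈ -1.6602.
%ΔM = (46,963 − 88,000)/[(88,000+46,963)/2] = -41037/67481.5 ≈ -0.6081.
E_I = %ΔQ/%ΔM ≈ 2.73.
E_I > 1: normal good (luxury).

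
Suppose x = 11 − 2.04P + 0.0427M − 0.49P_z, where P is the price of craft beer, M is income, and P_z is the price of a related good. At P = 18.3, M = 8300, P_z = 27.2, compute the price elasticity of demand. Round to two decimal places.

Substituting, x = 11 − 2.04(18.3) + 0.0427(8300) − 0.49(27.2) = 11 − 37.332 + 354.41 − 13.328 = 314.75.
∂x/∂P = −2.04, so E_p = (−2.04)·(18.3/314.75) ≈ -0.12.
|E_p| < 1: demand is inelastic.

-0.12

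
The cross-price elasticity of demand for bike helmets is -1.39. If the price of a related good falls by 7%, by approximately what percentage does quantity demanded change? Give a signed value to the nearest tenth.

9.7

%ΔQ ≈ E × %ΔP_y = (-1.39) × (-7%) ≈ 9.7%.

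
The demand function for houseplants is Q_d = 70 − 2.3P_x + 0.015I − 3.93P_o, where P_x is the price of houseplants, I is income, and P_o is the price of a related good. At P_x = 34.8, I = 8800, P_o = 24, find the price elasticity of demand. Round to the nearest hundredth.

Evaluating quantity at (P_x, I, P_o) gives Q_d = 70 − 2.3(34.8) + 0.015(8800) − 3.93(24) = 70 − 80.04 + 132 − 94.32 = 27.64.
∂Q_d/∂P_x = −2.3, so E_p = (−2.3)·(34.8/27.64) ≈ -2.90.
|E_p| > 1: demand is elastic.

-2.90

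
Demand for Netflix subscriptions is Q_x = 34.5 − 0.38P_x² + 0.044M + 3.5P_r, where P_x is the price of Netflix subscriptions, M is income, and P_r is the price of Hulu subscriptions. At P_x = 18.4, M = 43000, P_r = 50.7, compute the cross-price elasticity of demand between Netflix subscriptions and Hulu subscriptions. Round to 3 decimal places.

At the given point, Q_x = 34.5 − 0.38(18.4)² + 0.044(43000) + 3.5(50.7) = 34.5 − 128.6528 + 1892 + 177.45 = 1975.2972.
∂Q_x/∂P_r = +3.5, so E_xy = 3.5·(50.7/1975.2972) ≈ 0.090.
E_xy > 0: the goods are substitutes.

0.090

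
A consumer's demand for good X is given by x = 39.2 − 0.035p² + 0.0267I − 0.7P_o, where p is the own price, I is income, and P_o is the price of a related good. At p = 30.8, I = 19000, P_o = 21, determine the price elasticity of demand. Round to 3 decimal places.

-0.133

First evaluate x: 39.2 − 0.035(30.8)² + 0.0267(19000) − 0.7(21) = 39.2 − 33.2024 + 507.3 − 14.7 = 498.5976.
∂x/∂p = −2·0.035·p = -2.156, so E_p = -2.156·(30.8/498.5976) ≈ -0.133.
|E_p| < 1: demand is inelastic.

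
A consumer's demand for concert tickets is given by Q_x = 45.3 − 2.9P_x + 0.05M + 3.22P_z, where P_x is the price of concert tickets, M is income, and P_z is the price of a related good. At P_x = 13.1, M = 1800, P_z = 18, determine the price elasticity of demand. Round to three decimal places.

-0.245

Evaluating quantity at (P_x, M, P_z) gives Q_x = 45.3 − 2.9(13.1) + 0.05(1800) + 3.22(18) = 45.3 − 37.99 + 90 + 57.96 = 155.27.
∂Q_x/∂P_x = −2.9, so E_p = (−2.9)·(13.1/155.27) ≈ -0.245.
|E_p| < 1: demand is inelastic.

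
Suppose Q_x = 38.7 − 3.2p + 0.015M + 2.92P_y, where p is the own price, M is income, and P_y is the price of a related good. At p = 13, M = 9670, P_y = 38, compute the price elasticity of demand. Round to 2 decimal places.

Substituting, Q_x = 38.7 − 3.2(13) + 0.015(9670) + 2.92(38) = 38.7 − 41.6 + 145.05 + 110.96 = 253.11.
∂Q_x/∂p = −3.2, so E_p = (−3.2)·(13/253.11) ≈ -0.16.
|E_p| < 1: demand is inelastic.

-0.16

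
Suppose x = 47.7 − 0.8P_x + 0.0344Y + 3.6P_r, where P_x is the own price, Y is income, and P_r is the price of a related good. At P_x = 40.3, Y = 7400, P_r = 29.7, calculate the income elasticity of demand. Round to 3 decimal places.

0.675

Substituting, x = 47.7 − 0.8(40.3) + 0.0344(7400) + 3.6(29.7) = 47.7 − 32.24 + 254.56 + 106.92 = 376.94.
∂x/∂Y = +0.0344, so E_I = 0.0344·(7400/376.94) ≈ 0.675.
E_I ∈ (0,1): normal good (necessity).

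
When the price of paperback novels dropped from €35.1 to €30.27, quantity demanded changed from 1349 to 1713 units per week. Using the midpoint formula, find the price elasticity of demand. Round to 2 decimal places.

-1.61

%ΔQ = (1713 − 1349)/[(1349 + 1713)/2] = 364/1531 ≈ 0.2378.
%Δp = (30.27 − 35.1)/[(35.1 + 30.27)/2] = -4.83/32.685 ≈ -0.1478.
Arc elasticity E = %ΔQ/%Δp ≈ 0.2378/-0.1478 ≈ -1.61.
|E| > 1: demand is elastic over this range.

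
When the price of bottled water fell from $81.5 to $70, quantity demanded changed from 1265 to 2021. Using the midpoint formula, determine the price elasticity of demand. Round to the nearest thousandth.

%Δq = (2021 − 1265)/[(1265 + 2021)/2] = 756/1643 ≈ 0.4601.
%Δp = (70 − 81.5)/[(81.5 + 70)/2] = -11.5/75.75 ≈ -0.1518.
Arc elasticity E = %Δq/%Δp ≈ 0.4601/-0.1518 ≈ -3.031.
|E| > 1: demand is elastic over this range.

-3.031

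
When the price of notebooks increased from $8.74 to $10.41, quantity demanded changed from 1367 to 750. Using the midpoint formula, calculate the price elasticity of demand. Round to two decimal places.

%Δq = (750 − 1367)/[(1367 + 750)/2] = -617/1058.5 ≈ -0.5829.
%Δp = (10.41 − 8.74)/[(8.74 + 10.41)/2] = 1.67/9.575 ≈ 0.1744.
Arc elasticity E = %Δq/%Δp ≈ -0.5829/0.1744 ≈ -3.34.
|E| > 1: demand is elastic over this range.

-3.34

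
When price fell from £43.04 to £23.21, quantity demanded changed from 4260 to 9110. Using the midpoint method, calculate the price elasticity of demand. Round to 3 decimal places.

%ΔQ = (9110 − 4260)/[(4260 + 9110)/2] = 4850/6685 ≈ 0.7255.
%Δp = (23.21 − 43.04)/[(43.04 + 23.21)/2] = -19.83/33.125 ≈ -0.5986.
Arc elasticity E = %ΔQ/%Δp ≈ 0.7255/-0.5986 ≈ -1.212.
|E| > 1: demand is elastic over this range.

-1.212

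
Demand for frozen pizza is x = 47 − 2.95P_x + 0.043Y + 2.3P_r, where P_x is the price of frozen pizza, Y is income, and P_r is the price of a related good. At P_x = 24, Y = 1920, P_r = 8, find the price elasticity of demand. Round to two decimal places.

-0.92

Substituting, x = 47 − 2.95(24) + 0.043(1920) + 2.3(8) = 47 − 70.8 + 82.56 + 18.4 = 77.16.
∂x/∂P_x = −2.95, so E_p = (−2.95)·(24/77.16) ≈ -0.92.
|E_p| < 1: demand is inelastic.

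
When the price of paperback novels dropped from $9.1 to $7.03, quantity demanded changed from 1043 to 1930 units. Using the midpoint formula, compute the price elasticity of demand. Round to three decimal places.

-2.325

%Δq = (1930 − 1043)/[(1043 + 1930)/2] = 887/1486.5 ≈ 0.5967.
%Δp = (7.03 − 9.1)/[(9.1 + 7.03)/2] = -2.07/8.065 ≈ -0.2567.
Arc elasticity E = %Δq/%Δp ≈ 0.5967/-0.2567 ≈ -2.325.
|E| > 1: demand is elastic over this range.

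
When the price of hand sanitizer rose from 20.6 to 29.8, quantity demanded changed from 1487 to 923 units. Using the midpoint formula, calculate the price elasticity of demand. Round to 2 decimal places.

%Δq = (923 − 1487)/[(1487 + 923)/2] = -564/1205 ≈ -0.4680.
%ΔP = (29.8 − 20.6)/[(20.6 + 29.8)/2] = 9.2/25.2 ≈ 0.3651.
Arc elasticity E = %Δq/%ΔP ≈ -0.4680/0.3651 ≈ -1.28.
|E| > 1: demand is elastic over this range.

-1.28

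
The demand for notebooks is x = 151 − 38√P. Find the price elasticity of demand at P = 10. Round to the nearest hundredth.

-1.95

At P = 10, x = 30.8334.
dx/dP = −38/(2√P) = −38/(2·3.1623).
Point elasticity E = (dx/dP)·(P/x) = -6.0083 × 10/30.8334 ≈ -1.95.
|E| > 1, so demand is elastic at this price.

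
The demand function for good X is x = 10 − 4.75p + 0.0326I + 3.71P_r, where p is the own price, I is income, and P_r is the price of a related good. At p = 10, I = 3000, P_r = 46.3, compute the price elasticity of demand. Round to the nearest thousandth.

-0.205

At the given point, x = 10 − 4.75(10) + 0.0326(3000) + 3.71(46.3) = 10 − 47.5 + 97.8 + 171.773 = 232.073.
∂x/∂p = −4.75, so E_p = (−4.75)·(10/232.073) ≈ -0.205.
|E_p| < 1: demand is inelastic.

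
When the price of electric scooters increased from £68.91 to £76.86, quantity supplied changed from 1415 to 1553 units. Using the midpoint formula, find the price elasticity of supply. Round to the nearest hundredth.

0.85

%Δq = (1553 − 1415)/[(1415 + 1553)/2] = 138/1484 ≈ 0.0930.
%Δp = (76.86 − 68.91)/[(68.91 + 76.86)/2] = 7.95/72.885 ≈ 0.1091.
Arc elasticity E = %Δq/%Δp ≈ 0.0930/0.1091 ≈ 0.85.
|E| < 1: supply is inelastic over this range.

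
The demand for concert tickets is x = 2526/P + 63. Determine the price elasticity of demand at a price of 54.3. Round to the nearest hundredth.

At P = 54.3, x = 109.5193.
dx/dP = −2526/P² = −0.8567.
Point elasticity E = (dx/dP)·(P/x) = -0.8567 × 54.3/109.5193 ≈ -0.42.
|E| < 1, so demand is inelastic at this price.

-0.42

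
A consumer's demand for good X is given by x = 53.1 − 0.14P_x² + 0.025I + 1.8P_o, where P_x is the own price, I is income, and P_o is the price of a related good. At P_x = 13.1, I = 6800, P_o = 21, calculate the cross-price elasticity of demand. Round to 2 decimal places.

Substituting, x = 53.1 − 0.14(13.1)² + 0.025(6800) + 1.8(21) = 53.1 − 24.0254 + 170 + 37.8 = 236.8746.
∂x/∂P_o = +1.8, so E_xy = 1.8·(21/236.8746) ≈ 0.16.
E_xy > 0: the goods are substitutes.

0.16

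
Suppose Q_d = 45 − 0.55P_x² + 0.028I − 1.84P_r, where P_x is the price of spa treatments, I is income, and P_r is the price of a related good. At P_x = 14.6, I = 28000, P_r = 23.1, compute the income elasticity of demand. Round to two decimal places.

First evaluate Q_d: 45 − 0.55(14.6)² + 0.028(28000) − 1.84(23.1) = 45 − 117.238 + 784 − 42.504 = 669.258.
∂Q_d/∂I = +0.028, so E_I = 0.028·(28000/669.258) ≈ 1.17.
E_I > 1: normal good (luxury).

1.17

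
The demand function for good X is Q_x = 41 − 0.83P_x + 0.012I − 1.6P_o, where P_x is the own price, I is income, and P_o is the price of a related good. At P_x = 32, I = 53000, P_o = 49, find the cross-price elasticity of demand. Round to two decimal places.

Evaluating quantity at (P_x, I, P_o) gives Q_x = 41 − 0.83(32) + 0.012(53000) − 1.6(49) = 41 − 26.56 + 636 − 78.4 = 572.04.
∂Q_x/∂P_o = −1.6, so E_xy = -1.6·(49/572.04) ≈ -0.14.
E_xy < 0: the goods are complements.

-0.14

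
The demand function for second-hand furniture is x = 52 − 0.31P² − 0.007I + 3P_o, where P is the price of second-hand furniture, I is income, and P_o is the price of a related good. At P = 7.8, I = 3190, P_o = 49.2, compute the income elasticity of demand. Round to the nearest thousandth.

-0.141

At the given point, x = 52 − 0.31(7.8)² − 0.007(3190) + 3(49.2) = 52 − 18.8604 − 22.33 + 147.6 = 158.4096.
∂x/∂I = −0.007, so E_I = -0.007·(3190/158.4096) ≈ -0.141.
E_I < 0: inferior good.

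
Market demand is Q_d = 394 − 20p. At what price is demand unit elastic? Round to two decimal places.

For linear demand Q_d = a − bp, E = −bp/(a − bp). |E| = 1 ⇒ bp = a − bp ⇒ p = a/(2b).
p = 394/(2·20) = 9.85.

9.85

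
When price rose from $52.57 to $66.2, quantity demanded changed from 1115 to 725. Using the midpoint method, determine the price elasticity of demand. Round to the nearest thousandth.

-1.847

%ΔQ = (725 − 1115)/[(1115 + 725)/2] = -390/920 ≈ -0.4239.
%Δp = (66.2 − 52.57)/[(52.57 + 66.2)/2] = 13.63/59.385 ≈ 0.2295.
Arc elasticity E = %ΔQ/%Δp ≈ -0.4239/0.2295 ≈ -1.847.
|E| > 1: demand is elastic over this range.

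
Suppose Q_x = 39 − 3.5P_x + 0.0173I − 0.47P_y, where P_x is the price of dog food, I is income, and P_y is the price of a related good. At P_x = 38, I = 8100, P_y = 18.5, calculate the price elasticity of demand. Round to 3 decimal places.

At the given point, Q_x = 39 − 3.5(38) + 0.0173(8100) − 0.47(18.5) = 39 − 133 + 140.13 − 8.695 = 37.435.
∂Q_x/∂P_x = −3.5, so E_p = (−3.5)·(38/37.435) ≈ -3.553.
|E_p| > 1: demand is elastic.

-3.553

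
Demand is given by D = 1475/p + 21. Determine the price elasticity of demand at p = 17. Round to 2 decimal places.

-0.81

At p = 17, D = 107.7647.
dD/dp = −1475/p² = −5.1038.
Point elasticity E = (dD/dp)·(p/D) = -5.1038 × 17/107.7647 ≈ -0.81.
|E| < 1, so demand is inelastic at this price.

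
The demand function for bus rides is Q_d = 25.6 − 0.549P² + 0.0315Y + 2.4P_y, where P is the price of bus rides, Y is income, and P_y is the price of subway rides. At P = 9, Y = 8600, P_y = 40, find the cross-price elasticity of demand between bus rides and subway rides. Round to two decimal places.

0.28

First evaluate Q_d: 25.6 − 0.549(9)² + 0.0315(8600) + 2.4(40) = 25.6 − 44.469 + 270.9 + 96 = 348.031.
∂Q_d/∂P_y = +2.4, so E_xy = 2.4·(40/348.031) ≈ 0.28.
E_xy > 0: the goods are substitutes.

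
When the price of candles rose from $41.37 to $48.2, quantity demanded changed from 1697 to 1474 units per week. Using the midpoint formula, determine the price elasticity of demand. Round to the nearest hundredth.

%Δq = (1474 − 1697)/[(1697 + 1474)/2] = -223/1585.5 ≈ -0.1406.
%Δp = (48.2 − 41.37)/[(41.37 + 48.2)/2] = 6.83/44.785 ≈ 0.1525.
Arc elasticity E = %Δq/%Δp ≈ -0.1406/0.1525 ≈ -0.92.
|E| < 1: demand is inelastic over this range.

-0.92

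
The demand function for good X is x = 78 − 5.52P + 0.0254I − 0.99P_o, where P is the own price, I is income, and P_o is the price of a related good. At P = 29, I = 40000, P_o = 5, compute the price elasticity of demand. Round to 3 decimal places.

At the given point, x = 78 − 5.52(29) + 0.0254(40000) − 0.99(5) = 78 − 160.08 + 1016 − 4.95 = 928.97.
∂x/∂P = −5.52, so E_p = (−5.52)·(29/928.97) ≈ -0.172.
|E_p| < 1: demand is inelastic.

-0.172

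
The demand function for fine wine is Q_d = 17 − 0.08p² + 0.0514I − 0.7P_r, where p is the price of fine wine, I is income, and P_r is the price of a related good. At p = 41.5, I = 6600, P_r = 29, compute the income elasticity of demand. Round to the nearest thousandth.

Substituting, Q_d = 17 − 0.08(41.5)² + 0.0514(6600) − 0.7(29) = 17 − 137.78 + 339.24 − 20.3 = 198.16.
∂Q_d/∂I = +0.0514, so E_I = 0.0514·(6600/198.16) ≈ 1.712.
E_I > 1: normal good (luxury).

1.712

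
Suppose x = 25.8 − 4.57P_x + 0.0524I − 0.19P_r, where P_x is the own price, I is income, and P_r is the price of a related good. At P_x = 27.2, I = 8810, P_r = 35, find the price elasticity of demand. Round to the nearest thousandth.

x = 25.8 − 4.57(27.2) + 0.0524(8810) − 0.19(35) = 25.8 − 124.304 + 461.644 − 6.65 = 356.49.
∂x/∂P_x = −4.57, so E_p = (−4.57)·(27.2/356.49) ≈ -0.349.
|E_p| < 1: demand is inelastic.

-0.349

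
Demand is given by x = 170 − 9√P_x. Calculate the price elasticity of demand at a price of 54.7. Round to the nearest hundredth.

-0.32

At P_x = 54.7, x = 103.4365.
dx/dP_x = −9/(2√P_x) = −9/(2·7.3959).
Point elasticity E = (dx/dP_x)·(P_x/x) = -0.6084 × 54.7/103.4365 ≈ -0.32.
|E| < 1, so demand is inelastic at this price.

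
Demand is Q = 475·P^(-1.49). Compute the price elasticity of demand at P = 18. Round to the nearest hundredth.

For a Cobb–Douglas (constant-elasticity) form Q = A·P^α·…, the elasticity with respect to P equals the exponent α at every point.
Here the exponent on P is -1.49, so the price elasticity of demand is -1.49.

-1.49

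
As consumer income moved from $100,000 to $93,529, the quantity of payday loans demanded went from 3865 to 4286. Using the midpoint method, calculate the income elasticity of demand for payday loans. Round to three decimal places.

%ΔQ = (4286 − 3865)/[(3865+4286)/2] = 421/4075.5 ≈ 0.1033.
%ΔI = (93,529 − 100,000)/[(100,000+93,529)/2] = -6471/96764.5 ≈ -0.0669.
E_I = %ΔQ/%ΔI ≈ -1.545.
E_I < 0: inferior good.

-1.545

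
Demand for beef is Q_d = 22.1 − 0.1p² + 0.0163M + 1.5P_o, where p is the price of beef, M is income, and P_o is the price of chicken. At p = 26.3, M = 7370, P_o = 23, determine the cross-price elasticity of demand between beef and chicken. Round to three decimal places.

0.321

Substituting, Q_d = 22.1 − 0.1(26.3)² + 0.0163(7370) + 1.5(23) = 22.1 − 69.169 + 120.131 + 34.5 = 107.562.
∂Q_d/∂P_o = +1.5, so E_xy = 1.5·(23/107.562) ≈ 0.321.
E_xy > 0: the goods are substitutes.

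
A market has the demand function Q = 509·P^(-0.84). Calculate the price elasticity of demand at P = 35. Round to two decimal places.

For a Cobb–Douglas (constant-elasticity) form Q = A·P^α·…, the elasticity with respect to P equals the exponent α at every point.
Here the exponent on P is -0.84, so the price elasticity of demand is -0.84.

-0.84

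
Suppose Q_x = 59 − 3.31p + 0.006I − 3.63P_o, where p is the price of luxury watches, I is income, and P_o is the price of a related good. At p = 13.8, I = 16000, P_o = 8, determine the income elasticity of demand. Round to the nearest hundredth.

1.20

Evaluating quantity at (p, I, P_o) gives Q_x = 59 − 3.31(13.8) + 0.006(16000) − 3.63(8) = 59 − 45.678 + 96 − 29.04 = 80.282.
∂Q_x/∂I = +0.006, so E_I = 0.006·(16000/80.282) ≈ 1.20.
E_I > 1: normal good (luxury).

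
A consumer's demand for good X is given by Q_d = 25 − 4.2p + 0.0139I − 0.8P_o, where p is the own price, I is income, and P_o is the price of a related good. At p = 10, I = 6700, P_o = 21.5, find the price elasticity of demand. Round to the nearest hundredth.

Substituting, Q_d = 25 − 4.2(10) + 0.0139(6700) − 0.8(21.5) = 25 − 42 + 93.13 − 17.2 = 58.93.
∂Q_d/∂p = −4.2, so E_p = (−4.2)·(10/58.93) ≈ -0.71.
|E_p| < 1: demand is inelastic.

-0.71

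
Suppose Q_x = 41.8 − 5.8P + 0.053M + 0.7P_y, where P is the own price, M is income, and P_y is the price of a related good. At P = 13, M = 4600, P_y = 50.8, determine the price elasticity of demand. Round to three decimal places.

Q_x = 41.8 − 5.8(13) + 0.053(4600) + 0.7(50.8) = 41.8 − 75.4 + 243.8 + 35.56 = 245.76.
∂Q_x/∂P = −5.8, so E_p = (−5.8)·(13/245.76) ≈ -0.307.
|E_p| < 1: demand is inelastic.

-0.307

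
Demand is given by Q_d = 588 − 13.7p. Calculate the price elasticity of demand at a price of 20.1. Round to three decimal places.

At p = 20.1, Q_d = 312.63.
dQ_d/dp = −13.7.
Point elasticity E = (dQ_d/dp)·(p/Q_d) = -13.7 × 20.1/312.63 ≈ -0.881.
|E| < 1, so demand is inelastic at this price.

-0.881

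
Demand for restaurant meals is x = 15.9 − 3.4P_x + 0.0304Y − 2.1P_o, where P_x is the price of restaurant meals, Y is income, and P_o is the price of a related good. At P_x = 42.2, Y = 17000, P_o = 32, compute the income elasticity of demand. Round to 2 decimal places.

1.60

At the given point, x = 15.9 − 3.4(42.2) + 0.0304(17000) − 2.1(32) = 15.9 − 143.48 + 516.8 − 67.2 = 322.02.
∂x/∂Y = +0.0304, so E_I = 0.0304·(17000/322.02) ≈ 1.60.
E_I > 1: normal good (luxury).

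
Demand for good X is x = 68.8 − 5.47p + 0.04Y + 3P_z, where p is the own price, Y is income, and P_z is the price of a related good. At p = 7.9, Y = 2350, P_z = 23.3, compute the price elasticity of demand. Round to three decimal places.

Evaluating quantity at (p, Y, P_z) gives x = 68.8 − 5.47(7.9) + 0.04(2350) + 3(23.3) = 68.8 − 43.213 + 94 + 69.9 = 189.487.
∂x/∂p = −5.47, so E_p = (−5.47)·(7.9/189.487) ≈ -0.228.
|E_p| < 1: demand is inelastic.

-0.228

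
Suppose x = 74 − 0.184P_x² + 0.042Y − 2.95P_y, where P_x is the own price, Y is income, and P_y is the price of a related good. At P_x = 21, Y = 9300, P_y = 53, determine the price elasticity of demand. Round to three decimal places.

At the given point, x = 74 − 0.184(21)² + 0.042(9300) − 2.95(53) = 74 − 81.144 + 390.6 − 156.35 = 227.106.
∂x/∂P_x = −2·0.184·P_x = -7.728, so E_p = -7.728·(21/227.106) ≈ -0.715.
|E_p| < 1: demand is inelastic.

-0.715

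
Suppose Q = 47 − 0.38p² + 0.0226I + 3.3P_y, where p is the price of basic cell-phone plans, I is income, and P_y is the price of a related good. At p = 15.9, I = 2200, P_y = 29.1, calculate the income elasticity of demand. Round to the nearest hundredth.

0.51

Evaluating quantity at (p, I, P_y) gives Q = 47 − 0.38(15.9)² + 0.0226(2200) + 3.3(29.1) = 47 − 96.0678 + 49.72 + 96.03 = 96.6822.
∂Q/∂I = +0.0226, so E_I = 0.0226·(2200/96.6822) ≈ 0.51.
E_I ∈ (0,1): normal good (necessity).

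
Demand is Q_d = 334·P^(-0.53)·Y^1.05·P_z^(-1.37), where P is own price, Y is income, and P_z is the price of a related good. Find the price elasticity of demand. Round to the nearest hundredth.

-0.53

For a Cobb–Douglas (constant-elasticity) form Q_d = A·P^α·…, the elasticity with respect to P equals the exponent α at every point.
Here the exponent on P is -0.53, so the price elasticity of demand is -0.53.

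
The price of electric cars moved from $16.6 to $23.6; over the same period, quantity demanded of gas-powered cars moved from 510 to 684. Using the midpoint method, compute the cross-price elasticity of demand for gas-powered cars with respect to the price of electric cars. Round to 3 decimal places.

0.837

%ΔQ_x = (684 − 510)/[(510+684)/2] = 174/597 ≈ 0.2915.
%ΔP_y = (23.6 − 16.6)/[(16.6+23.6)/2] ≈ 0.3483.
E_xy = 0.2915/0.3483 ≈ 0.837.
E_xy > 0, so gas-powered cars and electric cars are substitutes.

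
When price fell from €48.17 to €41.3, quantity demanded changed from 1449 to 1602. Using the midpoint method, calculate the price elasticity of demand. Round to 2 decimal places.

%ΔQ = (1602 − 1449)/[(1449 + 1602)/2] = 153/1525.5 ≈ 0.1003.
%ΔP = (41.3 − 48.17)/[(48.17 + 41.3)/2] = -6.87/44.735 ≈ -0.1536.
Arc elasticity E = %ΔQ/%ΔP ≈ 0.1003/-0.1536 ≈ -0.65.
|E| < 1: demand is inelastic over this range.

-0.65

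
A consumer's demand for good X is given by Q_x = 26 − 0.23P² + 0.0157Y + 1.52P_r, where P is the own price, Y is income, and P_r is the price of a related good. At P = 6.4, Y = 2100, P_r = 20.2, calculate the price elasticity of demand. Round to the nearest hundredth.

Substituting, Q_x = 26 − 0.23(6.4)² + 0.0157(2100) + 1.52(20.2) = 26 − 9.4208 + 32.97 + 30.704 = 80.2532.
∂Q_x/∂P = −2·0.23·P = -2.944, so E_p = -2.944·(6.4/80.2532) ≈ -0.23.
|E_p| < 1: demand is inelastic.

-0.23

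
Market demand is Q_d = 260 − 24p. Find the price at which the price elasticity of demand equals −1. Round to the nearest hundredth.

5.42

For linear demand Q_d = a − bp, E = −bp/(a − bp). |E| = 1 ⇒ bp = a − bp ⇒ p = a/(2b).
p = 260/(2·24) ≈ 5.42.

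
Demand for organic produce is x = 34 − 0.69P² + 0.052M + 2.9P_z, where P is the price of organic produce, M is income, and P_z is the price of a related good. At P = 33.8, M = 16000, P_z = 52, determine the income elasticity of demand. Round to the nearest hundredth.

3.64

x = 34 − 0.69(33.8)² + 0.052(16000) + 2.9(52) = 34 − 788.2836 + 832 + 150.8 = 228.5164.
∂x/∂M = +0.052, so E_I = 0.052·(16000/228.5164) ≈ 3.64.
E_I > 1: normal good (luxury).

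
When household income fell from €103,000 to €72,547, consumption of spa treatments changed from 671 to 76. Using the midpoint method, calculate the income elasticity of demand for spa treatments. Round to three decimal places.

4.592

%ΔQ = (76 − 671)/[(671+76)/2] = -595/373.5 ≈ -1.5930.
%ΔM = (72,547 − 103,000)/[(103,000+72,547)/2] = -30453/87773.5 ≈ -0.3469.
E_I = %ΔQ/%ΔM ≈ 4.592.
E_I > 1: normal good (luxury).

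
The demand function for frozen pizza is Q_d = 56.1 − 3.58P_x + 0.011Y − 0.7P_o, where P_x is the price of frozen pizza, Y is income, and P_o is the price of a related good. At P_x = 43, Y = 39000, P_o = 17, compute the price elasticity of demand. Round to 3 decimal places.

-0.482

Substituting, Q_d = 56.1 − 3.58(43) + 0.011(39000) − 0.7(17) = 56.1 − 153.94 + 429 − 11.9 = 319.26.
∂Q_d/∂P_x = −3.58, so E_p = (−3.58)·(43/319.26) ≈ -0.482.
|E_p| < 1: demand is inelastic.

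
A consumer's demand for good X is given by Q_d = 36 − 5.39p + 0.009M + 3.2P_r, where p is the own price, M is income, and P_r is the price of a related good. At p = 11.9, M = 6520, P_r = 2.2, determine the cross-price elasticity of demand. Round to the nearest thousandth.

At the given point, Q_d = 36 − 5.39(11.9) + 0.009(6520) + 3.2(2.2) = 36 − 64.141 + 58.68 + 7.04 = 37.579.
∂Q_d/∂P_r = +3.2, so E_xy = 3.2·(2.2/37.579) ≈ 0.187.
E_xy > 0: the goods are substitutes.

0.187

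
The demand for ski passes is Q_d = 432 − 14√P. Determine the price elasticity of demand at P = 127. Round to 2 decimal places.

-0.29

At P = 127, Q_d = 274.228.
dQ_d/dP = −14/(2√P) = −14/(2·11.2694).
Point elasticity E = (dQ_d/dP)·(P/Q_d) = -0.6211 × 127/274.228 ≈ -0.29.
|E| < 1, so demand is inelastic at this price.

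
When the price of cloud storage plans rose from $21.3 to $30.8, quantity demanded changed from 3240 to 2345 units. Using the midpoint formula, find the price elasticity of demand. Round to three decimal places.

%Δq = (2345 − 3240)/[(3240 + 2345)/2] = -895/2792.5 ≈ -0.3205.
%Δp = (30.8 − 21.3)/[(21.3 + 30.8)/2] = 9.5/26.05 ≈ 0.3647.
Arc elasticity E = %Δq/%Δp ≈ -0.3205/0.3647 ≈ -0.879.
|E| < 1: demand is inelastic over this range.

-0.879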